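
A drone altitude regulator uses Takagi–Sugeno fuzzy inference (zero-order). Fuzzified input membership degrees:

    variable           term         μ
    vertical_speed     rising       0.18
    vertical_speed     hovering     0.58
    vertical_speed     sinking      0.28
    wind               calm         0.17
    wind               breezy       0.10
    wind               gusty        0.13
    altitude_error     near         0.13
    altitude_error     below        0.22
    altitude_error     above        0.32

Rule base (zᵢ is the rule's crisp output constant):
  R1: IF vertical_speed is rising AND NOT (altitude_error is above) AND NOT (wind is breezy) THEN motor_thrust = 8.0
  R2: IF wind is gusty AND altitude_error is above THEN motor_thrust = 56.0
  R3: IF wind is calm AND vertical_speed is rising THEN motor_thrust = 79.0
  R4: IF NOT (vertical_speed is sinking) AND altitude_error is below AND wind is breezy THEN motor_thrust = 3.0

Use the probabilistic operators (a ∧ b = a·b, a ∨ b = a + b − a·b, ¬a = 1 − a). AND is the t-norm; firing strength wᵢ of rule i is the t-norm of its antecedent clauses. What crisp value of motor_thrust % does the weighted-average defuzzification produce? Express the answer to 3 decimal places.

R1 (z=8.0): rising=0.18, ¬above=1−0.32=0.68, ¬breezy=1−0.10=0.90; AND[a·b] → w = 0.1102
R2 (z=56.0): gusty=0.13, above=0.32; AND[a·b] → w = 0.0416
R3 (z=79.0): calm=0.17, rising=0.18; AND[a·b] → w = 0.0306
R4 (z=3.0): ¬sinking=1−0.28=0.72, below=0.22, breezy=0.10; AND[a·b] → w = 0.0158
Weighted average = (0.1102·8.0 + 0.0416·56.0 + 0.0306·79.0 + 0.0158·3.0) / (0.1102 + 0.0416 + 0.0306 + 0.0158)
  = 5.6758 / 0.1982 = 28.637

28.637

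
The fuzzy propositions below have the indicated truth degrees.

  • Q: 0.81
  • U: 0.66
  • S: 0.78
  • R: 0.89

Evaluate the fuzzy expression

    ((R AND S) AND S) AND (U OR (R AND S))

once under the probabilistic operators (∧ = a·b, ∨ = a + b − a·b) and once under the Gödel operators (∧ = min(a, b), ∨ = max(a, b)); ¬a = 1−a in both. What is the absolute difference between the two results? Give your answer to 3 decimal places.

Under probabilistic:
  R AND S = a·b on (0.8900, 0.7800) = 0.6942
  (R AND S) AND S = a·b on (0.6942, 0.7800) = 0.5415
  R AND S = a·b on (0.8900, 0.7800) = 0.6942
  U OR (R AND S) = a + b − a·b on (0.6600, 0.6942) = 0.8960
  ((R AND S) AND S) AND (U OR (R AND S)) = a·b on (0.5415, 0.8960) = 0.4852
  → value = 0.4852
Under Gödel:
  R AND S = min(a, b) on (0.89, 0.78) = 0.78
  (R AND S) AND S = min(a, b) on (0.78, 0.78) = 0.78
  R AND S = min(a, b) on (0.89, 0.78) = 0.78
  U OR (R AND S) = max(a, b) on (0.66, 0.78) = 0.78
  ((R AND S) AND S) AND (U OR (R AND S)) = min(a, b) on (0.78, 0.78) = 0.78
  → value = 0.7800
|0.4852 − 0.7800| = 0.295

0.295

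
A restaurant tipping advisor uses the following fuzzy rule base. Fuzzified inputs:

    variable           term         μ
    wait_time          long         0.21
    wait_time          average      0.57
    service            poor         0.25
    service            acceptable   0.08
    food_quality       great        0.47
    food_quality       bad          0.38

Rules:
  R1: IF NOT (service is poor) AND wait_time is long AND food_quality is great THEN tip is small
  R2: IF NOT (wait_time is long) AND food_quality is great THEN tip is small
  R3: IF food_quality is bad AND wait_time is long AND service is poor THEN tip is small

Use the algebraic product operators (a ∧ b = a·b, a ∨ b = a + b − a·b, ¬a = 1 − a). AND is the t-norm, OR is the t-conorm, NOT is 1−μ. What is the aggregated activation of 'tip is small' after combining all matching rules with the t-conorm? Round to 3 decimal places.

R1: ¬poor=1−0.25=0.75, long=0.21, great=0.47; AND[a·b] → w = 0.0740
R2: ¬long=1−0.21=0.79, great=0.47; AND[a·b] → w = 0.3713
R3: bad=0.38, long=0.21, poor=0.25; AND[a·b] → w = 0.0199
Rules with consequent 'small': {R1, R2, R3} → strengths 0.0740, 0.3713, 0.0199
Aggregate via t-conorm [a + b − a·b]: 0.4295

0.429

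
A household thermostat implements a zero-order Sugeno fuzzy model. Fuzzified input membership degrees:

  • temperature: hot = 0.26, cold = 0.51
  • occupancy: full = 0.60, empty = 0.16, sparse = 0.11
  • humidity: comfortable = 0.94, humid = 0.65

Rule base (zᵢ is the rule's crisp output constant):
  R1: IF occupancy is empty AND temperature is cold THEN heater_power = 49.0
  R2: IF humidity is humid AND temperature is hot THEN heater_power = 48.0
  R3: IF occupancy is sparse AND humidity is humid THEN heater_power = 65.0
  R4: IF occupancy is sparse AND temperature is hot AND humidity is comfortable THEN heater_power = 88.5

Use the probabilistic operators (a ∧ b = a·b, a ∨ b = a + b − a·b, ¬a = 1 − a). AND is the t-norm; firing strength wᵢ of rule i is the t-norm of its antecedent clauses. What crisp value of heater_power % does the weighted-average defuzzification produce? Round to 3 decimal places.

R1 (z=49.0): empty=0.16, cold=0.51; AND[a·b] → w = 0.0816
R2 (z=48.0): humid=0.65, hot=0.26; AND[a·b] → w = 0.1690
R3 (z=65.0): sparse=0.11, humid=0.65; AND[a·b] → w = 0.0715
R4 (z=88.5): sparse=0.11, hot=0.26, comfortable=0.94; AND[a·b] → w = 0.0269
Weighted average = (0.0816·49.0 + 0.1690·48.0 + 0.0715·65.0 + 0.0269·88.5) / (0.0816 + 0.1690 + 0.0715 + 0.0269)
  = 19.1371 / 0.3490 = 54.837

54.837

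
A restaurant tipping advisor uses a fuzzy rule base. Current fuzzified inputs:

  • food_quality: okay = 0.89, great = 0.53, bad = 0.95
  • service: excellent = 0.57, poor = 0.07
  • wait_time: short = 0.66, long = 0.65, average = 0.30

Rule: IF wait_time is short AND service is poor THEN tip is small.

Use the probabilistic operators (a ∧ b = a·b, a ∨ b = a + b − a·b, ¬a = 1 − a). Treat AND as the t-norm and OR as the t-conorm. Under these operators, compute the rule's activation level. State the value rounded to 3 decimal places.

firing strength: short=0.66, poor=0.07; AND[a·b] → w = 0.0462

0.046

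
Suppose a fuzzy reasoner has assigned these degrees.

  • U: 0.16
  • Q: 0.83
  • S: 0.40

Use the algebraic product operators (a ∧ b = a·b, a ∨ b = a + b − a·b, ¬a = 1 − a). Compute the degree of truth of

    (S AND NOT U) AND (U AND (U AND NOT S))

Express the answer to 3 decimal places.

0.005

NOT U = 1 − 0.1600 = 0.8400
S AND NOT U = a·b on (0.4000, 0.8400) = 0.3360
NOT S = 1 − 0.4000 = 0.6000
U AND NOT S = a·b on (0.1600, 0.6000) = 0.0960
U AND (U AND NOT S) = a·b on (0.1600, 0.0960) = 0.0154
(S AND NOT U) AND (U AND (U AND NOT S)) = a·b on (0.3360, 0.0154) = 0.0052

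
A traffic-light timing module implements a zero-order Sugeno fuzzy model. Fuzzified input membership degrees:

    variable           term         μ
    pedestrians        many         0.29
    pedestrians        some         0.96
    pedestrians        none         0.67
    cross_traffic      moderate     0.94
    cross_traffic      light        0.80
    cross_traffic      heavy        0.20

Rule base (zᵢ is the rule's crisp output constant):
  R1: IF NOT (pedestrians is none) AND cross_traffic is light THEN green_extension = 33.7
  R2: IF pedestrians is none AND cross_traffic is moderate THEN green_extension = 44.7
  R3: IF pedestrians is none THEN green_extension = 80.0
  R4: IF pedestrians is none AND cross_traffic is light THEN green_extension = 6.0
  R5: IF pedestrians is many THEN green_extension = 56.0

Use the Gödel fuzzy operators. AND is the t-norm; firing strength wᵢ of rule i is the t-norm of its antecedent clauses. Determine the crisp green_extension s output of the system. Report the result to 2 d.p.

R1 (z=33.7): ¬none=1−0.67=0.33, light=0.80; AND[min(a, b)] → w = 0.33
R2 (z=44.7): none=0.67, moderate=0.94; AND[min(a, b)] → w = 0.67
R3 (z=80.0): none=0.67 → w = 0.67
R4 (z=6.0): none=0.67, light=0.80; AND[min(a, b)] → w = 0.67
R5 (z=56.0): many=0.29 → w = 0.29
Weighted average = (0.33·33.7 + 0.67·44.7 + 0.67·80.0 + 0.67·6.0 + 0.29·56.0) / (0.33 + 0.67 + 0.67 + 0.67 + 0.29)
  = 114.9300 / 2.6300 = 43.70

43.70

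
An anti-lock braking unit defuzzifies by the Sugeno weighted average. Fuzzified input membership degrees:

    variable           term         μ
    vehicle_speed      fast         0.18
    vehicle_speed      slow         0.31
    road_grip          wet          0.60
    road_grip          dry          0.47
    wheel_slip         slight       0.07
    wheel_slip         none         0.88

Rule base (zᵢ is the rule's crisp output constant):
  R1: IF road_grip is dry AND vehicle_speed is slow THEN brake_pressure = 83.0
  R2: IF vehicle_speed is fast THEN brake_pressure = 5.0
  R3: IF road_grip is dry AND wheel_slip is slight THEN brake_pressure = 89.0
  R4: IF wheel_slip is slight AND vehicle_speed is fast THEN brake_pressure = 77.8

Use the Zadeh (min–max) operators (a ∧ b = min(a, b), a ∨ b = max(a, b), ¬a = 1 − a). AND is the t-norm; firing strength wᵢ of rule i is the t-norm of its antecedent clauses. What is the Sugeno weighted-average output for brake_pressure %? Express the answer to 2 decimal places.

60.80

R1 (z=83.0): dry=0.47, slow=0.31; AND[min(a, b)] → w = 0.31
R2 (z=5.0): fast=0.18 → w = 0.18
R3 (z=89.0): dry=0.47, slight=0.07; AND[min(a, b)] → w = 0.07
R4 (z=77.8): slight=0.07, fast=0.18; AND[min(a, b)] → w = 0.07
Weighted average = (0.31·83.0 + 0.18·5.0 + 0.07·89.0 + 0.07·77.8) / (0.31 + 0.18 + 0.07 + 0.07)
  = 38.3060 / 0.6300 = 60.80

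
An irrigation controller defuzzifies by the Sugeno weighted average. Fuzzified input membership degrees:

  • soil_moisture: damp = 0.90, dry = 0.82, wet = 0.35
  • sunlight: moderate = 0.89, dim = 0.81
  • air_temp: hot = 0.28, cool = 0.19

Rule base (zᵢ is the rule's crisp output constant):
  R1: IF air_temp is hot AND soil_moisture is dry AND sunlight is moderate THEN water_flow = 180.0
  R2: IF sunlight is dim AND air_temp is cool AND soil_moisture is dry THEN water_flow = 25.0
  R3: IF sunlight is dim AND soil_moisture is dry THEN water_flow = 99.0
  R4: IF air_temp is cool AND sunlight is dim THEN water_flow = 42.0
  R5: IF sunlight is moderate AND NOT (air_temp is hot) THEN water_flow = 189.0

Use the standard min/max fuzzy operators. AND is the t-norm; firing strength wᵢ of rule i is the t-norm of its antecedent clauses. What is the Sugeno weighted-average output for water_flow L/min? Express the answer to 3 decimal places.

R1 (z=180.0): hot=0.28, dry=0.82, moderate=0.89; AND[min(a, b)] → w = 0.28
R2 (z=25.0): dim=0.81, cool=0.19, dry=0.82; AND[min(a, b)] → w = 0.19
R3 (z=99.0): dim=0.81, dry=0.82; AND[min(a, b)] → w = 0.81
R4 (z=42.0): cool=0.19, dim=0.81; AND[min(a, b)] → w = 0.19
R5 (z=189.0): moderate=0.89, ¬hot=1−0.28=0.72; AND[min(a, b)] → w = 0.72
Weighted average = (0.28·180.0 + 0.19·25.0 + 0.81·99.0 + 0.19·42.0 + 0.72·189.0) / (0.28 + 0.19 + 0.81 + 0.19 + 0.72)
  = 279.4000 / 2.1900 = 127.580

127.580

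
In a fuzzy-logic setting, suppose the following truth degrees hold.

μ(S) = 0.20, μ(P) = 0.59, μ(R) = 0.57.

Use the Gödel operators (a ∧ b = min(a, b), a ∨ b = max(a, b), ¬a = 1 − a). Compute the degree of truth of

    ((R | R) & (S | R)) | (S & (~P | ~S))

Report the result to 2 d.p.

R | R = max(a, b) on (0.57, 0.57) = 0.57
S | R = max(a, b) on (0.20, 0.57) = 0.57
(R | R) & (S | R) = min(a, b) on (0.57, 0.57) = 0.57
~P = 1 − 0.59 = 0.41
~S = 1 − 0.20 = 0.80
~P | ~S = max(a, b) on (0.41, 0.80) = 0.80
S & (~P | ~S) = min(a, b) on (0.20, 0.80) = 0.20
((R | R) & (S | R)) | (S & (~P | ~S)) = max(a, b) on (0.57, 0.20) = 0.57

0.57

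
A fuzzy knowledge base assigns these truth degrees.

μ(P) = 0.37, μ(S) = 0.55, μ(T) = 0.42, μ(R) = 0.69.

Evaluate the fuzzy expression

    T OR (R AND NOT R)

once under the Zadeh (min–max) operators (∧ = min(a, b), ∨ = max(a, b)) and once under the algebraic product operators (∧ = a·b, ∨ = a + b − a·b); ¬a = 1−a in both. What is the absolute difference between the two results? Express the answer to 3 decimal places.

0.124

Under Zadeh (min–max):
  NOT R = 1 − 0.69 = 0.31
  R AND NOT R = min(a, b) on (0.69, 0.31) = 0.31
  T OR (R AND NOT R) = max(a, b) on (0.42, 0.31) = 0.42
  → value = 0.4200
Under algebraic product:
  NOT R = 1 − 0.6900 = 0.3100
  R AND NOT R = a·b on (0.6900, 0.3100) = 0.2139
  T OR (R AND NOT R) = a + b − a·b on (0.4200, 0.2139) = 0.5441
  → value = 0.5441
|0.4200 − 0.5441| = 0.124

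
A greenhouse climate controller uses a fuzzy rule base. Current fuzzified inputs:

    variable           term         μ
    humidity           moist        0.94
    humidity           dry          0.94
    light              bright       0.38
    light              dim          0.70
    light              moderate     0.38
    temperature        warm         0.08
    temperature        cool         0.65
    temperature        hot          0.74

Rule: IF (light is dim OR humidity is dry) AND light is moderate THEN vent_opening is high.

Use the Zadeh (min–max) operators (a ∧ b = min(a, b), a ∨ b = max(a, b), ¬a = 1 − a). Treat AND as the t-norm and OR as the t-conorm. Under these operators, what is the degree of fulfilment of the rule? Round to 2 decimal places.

0.38

firing strength: (dim=0.70 OR dry=0.94) = 0.94; AND[min(a, b)] with moderate=0.38 → w = 0.38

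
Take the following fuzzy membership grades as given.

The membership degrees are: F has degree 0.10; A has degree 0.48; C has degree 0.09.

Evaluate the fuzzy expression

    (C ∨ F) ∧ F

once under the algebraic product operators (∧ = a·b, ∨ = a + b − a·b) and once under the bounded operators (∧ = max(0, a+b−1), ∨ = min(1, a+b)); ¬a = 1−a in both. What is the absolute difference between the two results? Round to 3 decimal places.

0.018

Under algebraic product:
  C ∨ F = a + b − a·b on (0.0900, 0.1000) = 0.1810
  (C ∨ F) ∧ F = a·b on (0.1810, 0.1000) = 0.0181
  → value = 0.0181
Under bounded:
  C ∨ F = min(1, a+b) on (0.09, 0.10) = 0.19
  (C ∨ F) ∧ F = max(0, a+b−1) on (0.19, 0.10) = 0.00
  → value = 0.0000
|0.0181 − 0.0000| = 0.018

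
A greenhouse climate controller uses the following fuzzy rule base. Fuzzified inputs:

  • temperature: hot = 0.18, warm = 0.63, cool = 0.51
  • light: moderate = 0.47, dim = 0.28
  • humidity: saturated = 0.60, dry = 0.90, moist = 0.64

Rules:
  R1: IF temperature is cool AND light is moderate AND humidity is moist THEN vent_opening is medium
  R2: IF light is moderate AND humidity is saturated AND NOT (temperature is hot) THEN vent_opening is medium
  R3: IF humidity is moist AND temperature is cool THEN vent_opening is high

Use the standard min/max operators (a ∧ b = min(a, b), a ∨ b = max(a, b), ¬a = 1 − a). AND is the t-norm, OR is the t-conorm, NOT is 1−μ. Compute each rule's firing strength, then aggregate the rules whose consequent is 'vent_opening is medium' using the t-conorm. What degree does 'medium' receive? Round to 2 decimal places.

R1: cool=0.51, moderate=0.47, moist=0.64; AND[min(a, b)] → w = 0.47
R2: moderate=0.47, saturated=0.60, ¬hot=1−0.18=0.82; AND[min(a, b)] → w = 0.47
R3: moist=0.64, cool=0.51; AND[min(a, b)] → w = 0.51
Rules with consequent 'medium': {R1, R2} → strengths 0.47, 0.47
Aggregate via t-conorm [max(a, b)]: 0.47

0.47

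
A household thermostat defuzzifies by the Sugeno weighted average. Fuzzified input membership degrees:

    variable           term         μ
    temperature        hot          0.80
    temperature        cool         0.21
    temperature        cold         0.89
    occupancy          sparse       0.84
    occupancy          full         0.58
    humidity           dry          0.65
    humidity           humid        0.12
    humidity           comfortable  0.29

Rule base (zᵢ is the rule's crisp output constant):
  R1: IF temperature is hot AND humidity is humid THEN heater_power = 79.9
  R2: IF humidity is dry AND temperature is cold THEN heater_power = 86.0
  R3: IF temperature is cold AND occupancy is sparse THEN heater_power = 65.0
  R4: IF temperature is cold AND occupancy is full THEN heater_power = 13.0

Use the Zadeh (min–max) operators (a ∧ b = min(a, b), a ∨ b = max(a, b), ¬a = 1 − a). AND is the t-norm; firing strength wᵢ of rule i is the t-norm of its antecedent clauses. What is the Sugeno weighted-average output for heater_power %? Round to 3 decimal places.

R1 (z=79.9): hot=0.80, humid=0.12; AND[min(a, b)] → w = 0.12
R2 (z=86.0): dry=0.65, cold=0.89; AND[min(a, b)] → w = 0.65
R3 (z=65.0): cold=0.89, sparse=0.84; AND[min(a, b)] → w = 0.84
R4 (z=13.0): cold=0.89, full=0.58; AND[min(a, b)] → w = 0.58
Weighted average = (0.12·79.9 + 0.65·86.0 + 0.84·65.0 + 0.58·13.0) / (0.12 + 0.65 + 0.84 + 0.58)
  = 127.6280 / 2.1900 = 58.278

58.278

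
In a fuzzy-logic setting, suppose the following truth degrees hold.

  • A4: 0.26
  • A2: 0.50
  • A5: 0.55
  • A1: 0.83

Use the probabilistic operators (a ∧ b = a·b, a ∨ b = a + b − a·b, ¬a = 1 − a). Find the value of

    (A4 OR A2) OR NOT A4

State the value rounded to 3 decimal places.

0.904

A4 OR A2 = a + b − a·b on (0.2600, 0.5000) = 0.6300
NOT A4 = 1 − 0.2600 = 0.7400
(A4 OR A2) OR NOT A4 = a + b − a·b on (0.6300, 0.7400) = 0.9038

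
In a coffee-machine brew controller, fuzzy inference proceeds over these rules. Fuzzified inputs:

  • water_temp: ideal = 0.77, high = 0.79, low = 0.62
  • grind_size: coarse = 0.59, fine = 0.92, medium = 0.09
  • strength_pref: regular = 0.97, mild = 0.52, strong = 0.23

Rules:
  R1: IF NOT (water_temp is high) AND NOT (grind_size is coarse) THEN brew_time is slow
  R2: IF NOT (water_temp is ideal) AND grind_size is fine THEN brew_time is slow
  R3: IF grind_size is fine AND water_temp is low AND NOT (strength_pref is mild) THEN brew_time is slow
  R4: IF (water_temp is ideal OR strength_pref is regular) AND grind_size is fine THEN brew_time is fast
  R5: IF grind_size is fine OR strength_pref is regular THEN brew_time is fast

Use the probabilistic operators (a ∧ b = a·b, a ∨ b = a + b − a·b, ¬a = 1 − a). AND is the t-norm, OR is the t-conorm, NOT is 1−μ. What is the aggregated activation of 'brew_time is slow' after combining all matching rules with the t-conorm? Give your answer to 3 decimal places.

0.477

R1: ¬high=1−0.79=0.21, ¬coarse=1−0.59=0.41; AND[a·b] → w = 0.0861
R2: ¬ideal=1−0.77=0.23, fine=0.92; AND[a·b] → w = 0.2116
R3: fine=0.92, low=0.62, ¬mild=1−0.52=0.48; AND[a·b] → w = 0.2738
R4: (ideal=0.77 OR regular=0.97) = 0.9931; AND[a·b] with fine=0.92 → w = 0.9137
R5: fine=0.92, regular=0.97; OR[a + b − a·b] → w = 0.9976
Rules with consequent 'slow': {R1, R2, R3} → strengths 0.0861, 0.2116, 0.2738
Aggregate via t-conorm [a + b − a·b]: 0.4768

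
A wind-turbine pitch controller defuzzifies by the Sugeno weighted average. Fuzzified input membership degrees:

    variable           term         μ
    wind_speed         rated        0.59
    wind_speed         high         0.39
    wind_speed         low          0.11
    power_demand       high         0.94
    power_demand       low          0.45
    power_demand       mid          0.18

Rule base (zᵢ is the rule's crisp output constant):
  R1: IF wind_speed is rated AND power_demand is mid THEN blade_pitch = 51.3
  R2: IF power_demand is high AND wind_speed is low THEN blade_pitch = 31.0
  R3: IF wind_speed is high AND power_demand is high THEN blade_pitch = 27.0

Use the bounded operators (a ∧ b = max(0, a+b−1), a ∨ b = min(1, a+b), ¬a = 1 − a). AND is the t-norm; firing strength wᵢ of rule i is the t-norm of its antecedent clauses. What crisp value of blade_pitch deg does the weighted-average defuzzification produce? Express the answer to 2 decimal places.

R1 (z=51.3): rated=0.59, mid=0.18; AND[max(0, a+b−1)] → w = 0.00
R2 (z=31.0): high=0.94, low=0.11; AND[max(0, a+b−1)] → w = 0.05
R3 (z=27.0): high=0.39, high=0.94; AND[max(0, a+b−1)] → w = 0.33
Weighted average = (0.00·51.3 + 0.05·31.0 + 0.33·27.0) / (0.00 + 0.05 + 0.33)
  = 10.4600 / 0.3800 = 27.53

27.53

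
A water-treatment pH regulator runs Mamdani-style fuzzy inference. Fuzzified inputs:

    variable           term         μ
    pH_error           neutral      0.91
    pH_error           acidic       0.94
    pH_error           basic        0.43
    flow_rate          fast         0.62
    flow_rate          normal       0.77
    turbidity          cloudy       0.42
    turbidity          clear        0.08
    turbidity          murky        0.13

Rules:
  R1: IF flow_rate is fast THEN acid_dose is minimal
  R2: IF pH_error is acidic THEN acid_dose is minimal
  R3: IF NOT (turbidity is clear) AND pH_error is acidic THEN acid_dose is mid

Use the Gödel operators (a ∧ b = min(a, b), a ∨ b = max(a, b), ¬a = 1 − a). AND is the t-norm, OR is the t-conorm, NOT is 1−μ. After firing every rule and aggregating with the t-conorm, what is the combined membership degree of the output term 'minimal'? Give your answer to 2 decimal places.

0.94

R1: fast=0.62 → w = 0.62
R2: acidic=0.94 → w = 0.94
R3: ¬clear=1−0.08=0.92, acidic=0.94; AND[min(a, b)] → w = 0.92
Rules with consequent 'minimal': {R1, R2} → strengths 0.62, 0.94
Aggregate via t-conorm [max(a, b)]: 0.94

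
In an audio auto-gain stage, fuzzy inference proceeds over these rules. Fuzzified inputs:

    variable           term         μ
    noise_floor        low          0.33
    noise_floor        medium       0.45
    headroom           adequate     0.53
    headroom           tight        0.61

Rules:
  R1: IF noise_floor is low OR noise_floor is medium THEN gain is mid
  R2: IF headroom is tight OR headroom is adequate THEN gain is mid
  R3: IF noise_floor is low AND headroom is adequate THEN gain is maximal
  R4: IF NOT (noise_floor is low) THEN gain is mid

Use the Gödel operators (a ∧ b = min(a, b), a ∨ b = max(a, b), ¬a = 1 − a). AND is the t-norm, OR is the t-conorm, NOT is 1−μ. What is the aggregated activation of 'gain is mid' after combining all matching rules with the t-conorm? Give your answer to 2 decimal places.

0.67

R1: low=0.33, medium=0.45; OR[max(a, b)] → w = 0.45
R2: tight=0.61, adequate=0.53; OR[max(a, b)] → w = 0.61
R3: low=0.33, adequate=0.53; AND[min(a, b)] → w = 0.33
R4: ¬low=1−0.33=0.67 → w = 0.67
Rules with consequent 'mid': {R1, R2, R4} → strengths 0.45, 0.61, 0.67
Aggregate via t-conorm [max(a, b)]: 0.67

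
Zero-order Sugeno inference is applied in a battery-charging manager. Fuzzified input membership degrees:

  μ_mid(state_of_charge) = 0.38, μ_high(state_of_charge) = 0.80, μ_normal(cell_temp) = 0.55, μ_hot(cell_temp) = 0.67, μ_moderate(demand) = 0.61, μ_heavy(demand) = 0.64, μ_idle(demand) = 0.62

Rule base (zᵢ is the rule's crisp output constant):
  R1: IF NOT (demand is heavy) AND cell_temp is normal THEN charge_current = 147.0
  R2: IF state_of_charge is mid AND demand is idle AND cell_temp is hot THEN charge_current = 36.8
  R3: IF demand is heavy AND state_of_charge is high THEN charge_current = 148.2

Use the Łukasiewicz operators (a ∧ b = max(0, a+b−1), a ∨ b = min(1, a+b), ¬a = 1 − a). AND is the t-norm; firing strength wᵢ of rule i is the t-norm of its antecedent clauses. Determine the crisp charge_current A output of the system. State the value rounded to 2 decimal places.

R1 (z=147.0): ¬heavy=1−0.64=0.36, normal=0.55; AND[max(0, a+b−1)] → w = 0.00
R2 (z=36.8): mid=0.38, idle=0.62, hot=0.67; AND[max(0, a+b−1)] → w = 0.00
R3 (z=148.2): heavy=0.64, high=0.80; AND[max(0, a+b−1)] → w = 0.44
Weighted average = (0.00·147.0 + 0.00·36.8 + 0.44·148.2) / (0.00 + 0.00 + 0.44)
  = 65.2080 / 0.4400 = 148.20

148.20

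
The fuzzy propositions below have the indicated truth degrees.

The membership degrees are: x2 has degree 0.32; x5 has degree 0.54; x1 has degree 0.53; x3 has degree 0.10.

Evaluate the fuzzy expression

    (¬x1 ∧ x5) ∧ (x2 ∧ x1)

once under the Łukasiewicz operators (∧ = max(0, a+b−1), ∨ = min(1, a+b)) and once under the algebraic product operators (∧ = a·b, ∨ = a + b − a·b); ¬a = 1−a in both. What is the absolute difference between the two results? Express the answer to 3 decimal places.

0.043

Under Łukasiewicz:
  ¬x1 = 1 − 0.53 = 0.47
  ¬x1 ∧ x5 = max(0, a+b−1) on (0.47, 0.54) = 0.01
  x2 ∧ x1 = max(0, a+b−1) on (0.32, 0.53) = 0.00
  (¬x1 ∧ x5) ∧ (x2 ∧ x1) = max(0, a+b−1) on (0.01, 0.00) = 0.00
  → value = 0.0000
Under algebraic product:
  ¬x1 = 1 − 0.5300 = 0.4700
  ¬x1 ∧ x5 = a·b on (0.4700, 0.5400) = 0.2538
  x2 ∧ x1 = a·b on (0.3200, 0.5300) = 0.1696
  (¬x1 ∧ x5) ∧ (x2 ∧ x1) = a·b on (0.2538, 0.1696) = 0.0430
  → value = 0.0430
|0.0000 − 0.0430| = 0.043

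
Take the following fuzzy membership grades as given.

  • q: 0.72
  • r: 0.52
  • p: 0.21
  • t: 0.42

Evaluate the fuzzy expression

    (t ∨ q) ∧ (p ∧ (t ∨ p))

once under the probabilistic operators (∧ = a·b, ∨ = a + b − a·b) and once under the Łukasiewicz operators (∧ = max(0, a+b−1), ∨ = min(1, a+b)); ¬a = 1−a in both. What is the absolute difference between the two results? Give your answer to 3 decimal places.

0.095

Under probabilistic:
  t ∨ q = a + b − a·b on (0.4200, 0.7200) = 0.8376
  t ∨ p = a + b − a·b on (0.4200, 0.2100) = 0.5418
  p ∧ (t ∨ p) = a·b on (0.2100, 0.5418) = 0.1138
  (t ∨ q) ∧ (p ∧ (t ∨ p)) = a·b on (0.8376, 0.1138) = 0.0953
  → value = 0.0953
Under Łukasiewicz:
  t ∨ q = min(1, a+b) on (0.42, 0.72) = 1.00
  t ∨ p = min(1, a+b) on (0.42, 0.21) = 0.63
  p ∧ (t ∨ p) = max(0, a+b−1) on (0.21, 0.63) = 0.00
  (t ∨ q) ∧ (p ∧ (t ∨ p)) = max(0, a+b−1) on (1.00, 0.00) = 0.00
  → value = 0.0000
|0.0953 − 0.0000| = 0.095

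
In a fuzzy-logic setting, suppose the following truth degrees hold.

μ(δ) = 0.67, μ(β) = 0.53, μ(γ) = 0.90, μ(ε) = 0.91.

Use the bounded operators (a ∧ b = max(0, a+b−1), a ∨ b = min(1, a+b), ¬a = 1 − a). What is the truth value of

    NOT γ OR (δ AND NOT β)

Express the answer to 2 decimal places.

0.24

NOT γ = 1 − 0.90 = 0.10
NOT β = 1 − 0.53 = 0.47
δ AND NOT β = max(0, a+b−1) on (0.67, 0.47) = 0.14
NOT γ OR (δ AND NOT β) = min(1, a+b) on (0.10, 0.14) = 0.24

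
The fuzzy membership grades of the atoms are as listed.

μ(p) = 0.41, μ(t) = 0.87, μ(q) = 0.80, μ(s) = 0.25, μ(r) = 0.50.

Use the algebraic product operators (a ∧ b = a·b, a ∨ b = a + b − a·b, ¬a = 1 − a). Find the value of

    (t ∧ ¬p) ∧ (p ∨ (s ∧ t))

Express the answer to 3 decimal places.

0.276

¬p = 1 − 0.4100 = 0.5900
t ∧ ¬p = a·b on (0.8700, 0.5900) = 0.5133
s ∧ t = a·b on (0.2500, 0.8700) = 0.2175
p ∨ (s ∧ t) = a + b − a·b on (0.4100, 0.2175) = 0.5383
(t ∧ ¬p) ∧ (p ∨ (s ∧ t)) = a·b on (0.5133, 0.5383) = 0.2763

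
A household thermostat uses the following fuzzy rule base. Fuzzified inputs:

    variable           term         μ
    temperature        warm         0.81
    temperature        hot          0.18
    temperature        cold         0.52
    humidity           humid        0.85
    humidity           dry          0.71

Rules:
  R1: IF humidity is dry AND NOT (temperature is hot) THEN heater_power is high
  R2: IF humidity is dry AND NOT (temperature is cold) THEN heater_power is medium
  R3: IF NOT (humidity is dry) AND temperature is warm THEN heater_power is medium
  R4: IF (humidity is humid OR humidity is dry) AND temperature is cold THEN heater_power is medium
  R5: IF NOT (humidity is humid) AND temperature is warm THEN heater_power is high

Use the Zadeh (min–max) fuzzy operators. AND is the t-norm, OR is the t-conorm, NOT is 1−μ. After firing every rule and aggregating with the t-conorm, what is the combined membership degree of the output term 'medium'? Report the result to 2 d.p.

R1: dry=0.71, ¬hot=1−0.18=0.82; AND[min(a, b)] → w = 0.71
R2: dry=0.71, ¬cold=1−0.52=0.48; AND[min(a, b)] → w = 0.48
R3: ¬dry=1−0.71=0.29, warm=0.81; AND[min(a, b)] → w = 0.29
R4: (humid=0.85 OR dry=0.71) = 0.85; AND[min(a, b)] with cold=0.52 → w = 0.52
R5: ¬humid=1−0.85=0.15, warm=0.81; AND[min(a, b)] → w = 0.15
Rules with consequent 'medium': {R2, R3, R4} → strengths 0.48, 0.29, 0.52
Aggregate via t-conorm [max(a, b)]: 0.52

0.52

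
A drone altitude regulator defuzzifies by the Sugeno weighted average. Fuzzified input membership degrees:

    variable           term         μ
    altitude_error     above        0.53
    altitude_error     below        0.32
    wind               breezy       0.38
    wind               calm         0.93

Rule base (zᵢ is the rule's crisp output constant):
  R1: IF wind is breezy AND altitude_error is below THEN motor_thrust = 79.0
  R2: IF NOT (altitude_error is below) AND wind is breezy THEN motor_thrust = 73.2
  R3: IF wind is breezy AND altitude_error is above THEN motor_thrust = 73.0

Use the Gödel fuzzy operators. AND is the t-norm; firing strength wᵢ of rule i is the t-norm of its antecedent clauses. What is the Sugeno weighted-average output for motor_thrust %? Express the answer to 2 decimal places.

R1 (z=79.0): breezy=0.38, below=0.32; AND[min(a, b)] → w = 0.32
R2 (z=73.2): ¬below=1−0.32=0.68, breezy=0.38; AND[min(a, b)] → w = 0.38
R3 (z=73.0): breezy=0.38, above=0.53; AND[min(a, b)] → w = 0.38
Weighted average = (0.32·79.0 + 0.38·73.2 + 0.38·73.0) / (0.32 + 0.38 + 0.38)
  = 80.8360 / 1.0800 = 74.85

74.85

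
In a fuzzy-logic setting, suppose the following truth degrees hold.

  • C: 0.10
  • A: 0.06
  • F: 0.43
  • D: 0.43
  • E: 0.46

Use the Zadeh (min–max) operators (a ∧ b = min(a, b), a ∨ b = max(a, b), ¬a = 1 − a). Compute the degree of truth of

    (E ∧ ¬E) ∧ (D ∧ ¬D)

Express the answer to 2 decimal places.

¬E = 1 − 0.46 = 0.54
E ∧ ¬E = min(a, b) on (0.46, 0.54) = 0.46
¬D = 1 − 0.43 = 0.57
D ∧ ¬D = min(a, b) on (0.43, 0.57) = 0.43
(E ∧ ¬E) ∧ (D ∧ ¬D) = min(a, b) on (0.46, 0.43) = 0.43

0.43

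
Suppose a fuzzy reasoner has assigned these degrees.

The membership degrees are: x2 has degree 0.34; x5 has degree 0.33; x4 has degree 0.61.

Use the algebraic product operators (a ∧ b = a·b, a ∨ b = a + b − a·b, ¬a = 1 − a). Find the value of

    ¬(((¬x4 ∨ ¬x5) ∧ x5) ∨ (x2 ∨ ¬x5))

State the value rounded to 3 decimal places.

¬x4 = 1 − 0.6100 = 0.3900
¬x5 = 1 − 0.3300 = 0.6700
¬x4 ∨ ¬x5 = a + b − a·b on (0.3900, 0.6700) = 0.7987
(¬x4 ∨ ¬x5) ∧ x5 = a·b on (0.7987, 0.3300) = 0.2636
¬x5 = 1 − 0.3300 = 0.6700
x2 ∨ ¬x5 = a + b − a·b on (0.3400, 0.6700) = 0.7822
((¬x4 ∨ ¬x5) ∧ x5) ∨ (x2 ∨ ¬x5) = a + b − a·b on (0.2636, 0.7822) = 0.8396
¬(((¬x4 ∨ ¬x5) ∧ x5) ∨ (x2 ∨ ¬x5)) = 1 − 0.8396 = 0.1604

0.160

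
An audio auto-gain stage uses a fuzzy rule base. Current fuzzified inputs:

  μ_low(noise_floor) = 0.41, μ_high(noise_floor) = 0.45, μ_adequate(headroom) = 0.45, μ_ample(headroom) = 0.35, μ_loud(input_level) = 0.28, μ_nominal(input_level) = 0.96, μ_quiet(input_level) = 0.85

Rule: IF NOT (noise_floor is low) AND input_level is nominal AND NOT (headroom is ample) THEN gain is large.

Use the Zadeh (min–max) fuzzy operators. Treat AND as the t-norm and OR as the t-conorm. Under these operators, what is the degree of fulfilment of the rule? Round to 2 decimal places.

0.59

firing strength: ¬low=1−0.41=0.59, nominal=0.96, ¬ample=1−0.35=0.65; AND[min(a, b)] → w = 0.59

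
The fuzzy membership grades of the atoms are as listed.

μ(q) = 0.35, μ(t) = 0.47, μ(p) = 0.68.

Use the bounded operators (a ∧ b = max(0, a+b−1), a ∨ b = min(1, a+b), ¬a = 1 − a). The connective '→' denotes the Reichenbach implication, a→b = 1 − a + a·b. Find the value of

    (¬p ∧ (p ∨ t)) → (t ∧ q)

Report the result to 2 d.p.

¬p = 1 − 0.68 = 0.32
p ∨ t = min(1, a+b) on (0.68, 0.47) = 1.00
¬p ∧ (p ∨ t) = max(0, a+b−1) on (0.32, 1.00) = 0.32
t ∧ q = max(0, a+b−1) on (0.47, 0.35) = 0.00
(¬p ∧ (p ∨ t)) → (t ∧ q)  [Reichenbach: 1 − a + a·b] with a=0.32, b=0.00 → 0.68

0.68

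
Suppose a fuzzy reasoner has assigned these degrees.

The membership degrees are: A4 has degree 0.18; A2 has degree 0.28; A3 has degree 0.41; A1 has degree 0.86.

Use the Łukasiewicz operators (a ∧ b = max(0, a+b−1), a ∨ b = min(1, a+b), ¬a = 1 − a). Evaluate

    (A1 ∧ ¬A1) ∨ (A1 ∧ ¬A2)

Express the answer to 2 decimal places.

0.58

¬A1 = 1 − 0.86 = 0.14
A1 ∧ ¬A1 = max(0, a+b−1) on (0.86, 0.14) = 0.00
¬A2 = 1 − 0.28 = 0.72
A1 ∧ ¬A2 = max(0, a+b−1) on (0.86, 0.72) = 0.58
(A1 ∧ ¬A1) ∨ (A1 ∧ ¬A2) = min(1, a+b) on (0.00, 0.58) = 0.58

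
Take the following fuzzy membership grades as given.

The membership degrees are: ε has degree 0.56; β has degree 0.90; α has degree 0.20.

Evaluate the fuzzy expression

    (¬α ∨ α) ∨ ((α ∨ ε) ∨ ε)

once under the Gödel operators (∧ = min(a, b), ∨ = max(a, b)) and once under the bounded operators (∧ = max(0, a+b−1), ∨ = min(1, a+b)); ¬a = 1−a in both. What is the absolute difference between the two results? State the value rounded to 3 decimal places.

Under Gödel:
  ¬α = 1 − 0.20 = 0.80
  ¬α ∨ α = max(a, b) on (0.80, 0.20) = 0.80
  α ∨ ε = max(a, b) on (0.20, 0.56) = 0.56
  (α ∨ ε) ∨ ε = max(a, b) on (0.56, 0.56) = 0.56
  (¬α ∨ α) ∨ ((α ∨ ε) ∨ ε) = max(a, b) on (0.80, 0.56) = 0.80
  → value = 0.8000
Under bounded:
  ¬α = 1 − 0.20 = 0.80
  ¬α ∨ α = min(1, a+b) on (0.80, 0.20) = 1.00
  α ∨ ε = min(1, a+b) on (0.20, 0.56) = 0.76
  (α ∨ ε) ∨ ε = min(1, a+b) on (0.76, 0.56) = 1.00
  (¬α ∨ α) ∨ ((α ∨ ε) ∨ ε) = min(1, a+b) on (1.00, 1.00) = 1.00
  → value = 1.0000
|0.8000 − 1.0000| = 0.200

0.200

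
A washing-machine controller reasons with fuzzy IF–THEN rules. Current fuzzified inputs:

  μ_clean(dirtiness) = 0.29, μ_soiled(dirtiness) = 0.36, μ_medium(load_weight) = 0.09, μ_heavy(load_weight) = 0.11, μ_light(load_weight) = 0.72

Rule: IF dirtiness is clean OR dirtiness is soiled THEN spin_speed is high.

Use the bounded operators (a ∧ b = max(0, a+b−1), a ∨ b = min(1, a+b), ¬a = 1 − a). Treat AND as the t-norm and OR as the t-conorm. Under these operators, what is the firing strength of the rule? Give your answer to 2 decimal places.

0.65

firing strength: clean=0.29, soiled=0.36; OR[min(1, a+b)] → w = 0.65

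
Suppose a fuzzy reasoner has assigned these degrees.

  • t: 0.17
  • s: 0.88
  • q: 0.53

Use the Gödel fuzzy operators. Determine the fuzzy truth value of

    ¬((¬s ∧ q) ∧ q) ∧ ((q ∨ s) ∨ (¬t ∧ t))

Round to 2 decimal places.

0.88

¬s = 1 − 0.88 = 0.12
¬s ∧ q = min(a, b) on (0.12, 0.53) = 0.12
(¬s ∧ q) ∧ q = min(a, b) on (0.12, 0.53) = 0.12
¬((¬s ∧ q) ∧ q) = 1 − 0.12 = 0.88
q ∨ s = max(a, b) on (0.53, 0.88) = 0.88
¬t = 1 − 0.17 = 0.83
¬t ∧ t = min(a, b) on (0.83, 0.17) = 0.17
(q ∨ s) ∨ (¬t ∧ t) = max(a, b) on (0.88, 0.17) = 0.88
¬((¬s ∧ q) ∧ q) ∧ ((q ∨ s) ∨ (¬t ∧ t)) = min(a, b) on (0.88, 0.88) = 0.88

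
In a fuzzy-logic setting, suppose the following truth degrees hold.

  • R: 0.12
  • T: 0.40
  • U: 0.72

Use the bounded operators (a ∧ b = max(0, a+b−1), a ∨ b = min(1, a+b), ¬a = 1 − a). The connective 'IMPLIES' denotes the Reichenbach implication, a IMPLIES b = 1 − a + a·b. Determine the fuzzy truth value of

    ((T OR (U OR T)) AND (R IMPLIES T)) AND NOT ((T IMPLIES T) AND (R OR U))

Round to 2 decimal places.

U OR T = min(1, a+b) on (0.72, 0.40) = 1.00
T OR (U OR T) = min(1, a+b) on (0.40, 1.00) = 1.00
R IMPLIES T  [Reichenbach: 1 − a + a·b] with a=0.12, b=0.40 → 0.93
(T OR (U OR T)) AND (R IMPLIES T) = max(0, a+b−1) on (1.00, 0.93) = 0.93
T IMPLIES T  [Reichenbach: 1 − a + a·b] with a=0.40, b=0.40 → 0.76
R OR U = min(1, a+b) on (0.12, 0.72) = 0.84
(T IMPLIES T) AND (R OR U) = max(0, a+b−1) on (0.76, 0.84) = 0.60
NOT ((T IMPLIES T) AND (R OR U)) = 1 − 0.60 = 0.40
((T OR (U OR T)) AND (R IMPLIES T)) AND NOT ((T IMPLIES T) AND (R OR U)) = max(0, a+b−1) on (0.93, 0.40) = 0.33

0.33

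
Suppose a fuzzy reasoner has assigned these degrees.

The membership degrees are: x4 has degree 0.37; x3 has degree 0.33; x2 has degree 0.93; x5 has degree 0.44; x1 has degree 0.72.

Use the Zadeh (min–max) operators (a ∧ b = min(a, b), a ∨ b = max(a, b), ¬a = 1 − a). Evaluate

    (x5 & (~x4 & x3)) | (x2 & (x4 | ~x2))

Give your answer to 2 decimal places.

0.37

~x4 = 1 − 0.37 = 0.63
~x4 & x3 = min(a, b) on (0.63, 0.33) = 0.33
x5 & (~x4 & x3) = min(a, b) on (0.44, 0.33) = 0.33
~x2 = 1 − 0.93 = 0.07
x4 | ~x2 = max(a, b) on (0.37, 0.07) = 0.37
x2 & (x4 | ~x2) = min(a, b) on (0.93, 0.37) = 0.37
(x5 & (~x4 & x3)) | (x2 & (x4 | ~x2)) = max(a, b) on (0.33, 0.37) = 0.37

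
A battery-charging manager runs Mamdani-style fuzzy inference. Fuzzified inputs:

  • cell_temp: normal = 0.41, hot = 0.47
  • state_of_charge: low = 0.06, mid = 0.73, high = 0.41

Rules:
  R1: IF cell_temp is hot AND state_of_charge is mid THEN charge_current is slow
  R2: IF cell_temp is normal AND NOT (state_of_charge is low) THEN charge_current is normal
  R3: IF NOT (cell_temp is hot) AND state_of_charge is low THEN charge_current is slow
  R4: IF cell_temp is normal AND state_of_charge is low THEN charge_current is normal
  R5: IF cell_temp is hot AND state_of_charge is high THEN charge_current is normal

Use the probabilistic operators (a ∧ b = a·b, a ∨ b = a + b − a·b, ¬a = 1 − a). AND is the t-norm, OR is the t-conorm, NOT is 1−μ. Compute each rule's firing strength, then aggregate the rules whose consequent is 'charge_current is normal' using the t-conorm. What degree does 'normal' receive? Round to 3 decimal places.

R1: hot=0.47, mid=0.73; AND[a·b] → w = 0.3431
R2: normal=0.41, ¬low=1−0.06=0.94; AND[a·b] → w = 0.3854
R3: ¬hot=1−0.47=0.53, low=0.06; AND[a·b] → w = 0.0318
R4: normal=0.41, low=0.06; AND[a·b] → w = 0.0246
R5: hot=0.47, high=0.41; AND[a·b] → w = 0.1927
Rules with consequent 'normal': {R2, R4, R5} → strengths 0.3854, 0.0246, 0.1927
Aggregate via t-conorm [a + b − a·b]: 0.5160

0.516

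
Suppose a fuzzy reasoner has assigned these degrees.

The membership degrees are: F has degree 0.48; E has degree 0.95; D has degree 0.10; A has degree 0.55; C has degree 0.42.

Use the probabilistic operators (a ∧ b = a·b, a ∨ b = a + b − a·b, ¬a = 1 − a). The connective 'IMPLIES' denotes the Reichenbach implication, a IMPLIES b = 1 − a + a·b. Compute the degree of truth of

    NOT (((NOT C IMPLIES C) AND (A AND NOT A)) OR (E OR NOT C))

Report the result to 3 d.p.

0.018

NOT C = 1 − 0.4200 = 0.5800
NOT C IMPLIES C  [Reichenbach: 1 − a + a·b] with a=0.5800, b=0.4200 → 0.6636
NOT A = 1 − 0.5500 = 0.4500
A AND NOT A = a·b on (0.5500, 0.4500) = 0.2475
(NOT C IMPLIES C) AND (A AND NOT A) = a·b on (0.6636, 0.2475) = 0.1642
NOT C = 1 − 0.4200 = 0.5800
E OR NOT C = a + b − a·b on (0.9500, 0.5800) = 0.9790
((NOT C IMPLIES C) AND (A AND NOT A)) OR (E OR NOT C) = a + b − a·b on (0.1642, 0.9790) = 0.9824
NOT (((NOT C IMPLIES C) AND (A AND NOT A)) OR (E OR NOT C)) = 1 − 0.9824 = 0.0176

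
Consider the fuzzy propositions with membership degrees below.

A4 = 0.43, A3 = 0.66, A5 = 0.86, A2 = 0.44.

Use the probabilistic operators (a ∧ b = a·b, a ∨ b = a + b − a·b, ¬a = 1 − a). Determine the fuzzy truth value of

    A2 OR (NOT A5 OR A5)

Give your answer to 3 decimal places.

0.933

NOT A5 = 1 − 0.8600 = 0.1400
NOT A5 OR A5 = a + b − a·b on (0.1400, 0.8600) = 0.8796
A2 OR (NOT A5 OR A5) = a + b − a·b on (0.4400, 0.8796) = 0.9326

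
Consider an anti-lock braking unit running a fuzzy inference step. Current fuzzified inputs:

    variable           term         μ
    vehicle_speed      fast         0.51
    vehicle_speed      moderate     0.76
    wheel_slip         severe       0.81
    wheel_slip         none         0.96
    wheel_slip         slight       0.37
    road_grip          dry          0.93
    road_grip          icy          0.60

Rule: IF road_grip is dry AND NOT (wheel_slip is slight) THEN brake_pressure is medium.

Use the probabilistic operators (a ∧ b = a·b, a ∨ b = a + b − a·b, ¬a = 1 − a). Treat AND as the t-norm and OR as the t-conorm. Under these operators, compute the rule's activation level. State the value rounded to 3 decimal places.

firing strength: dry=0.93, ¬slight=1−0.37=0.63; AND[a·b] → w = 0.5859

0.586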